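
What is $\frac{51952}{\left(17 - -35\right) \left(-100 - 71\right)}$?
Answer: $- \frac{12988}{2223} \approx -5.8426$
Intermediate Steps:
$\frac{51952}{\left(17 - -35\right) \left(-100 - 71\right)} = \frac{51952}{\left(17 + 35\right) \left(-171\right)} = \frac{51952}{52 \left(-171\right)} = \frac{51952}{-8892} = 51952 \left(- \frac{1}{8892}\right) = - \frac{12988}{2223}$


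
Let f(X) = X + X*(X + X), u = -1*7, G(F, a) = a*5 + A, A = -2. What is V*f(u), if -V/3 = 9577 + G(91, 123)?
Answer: -2781870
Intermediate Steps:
G(F, a) = -2 + 5*a (G(F, a) = a*5 - 2 = 5*a - 2 = -2 + 5*a)
u = -7
V = -30570 (V = -3*(9577 + (-2 + 5*123)) = -3*(9577 + (-2 + 615)) = -3*(9577 + 613) = -3*10190 = -30570)
f(X) = X + 2*X² (f(X) = X + X*(2*X) = X + 2*X²)
V*f(u) = -(-213990)*(1 + 2*(-7)) = -(-213990)*(1 - 14) = -(-213990)*(-13) = -30570*91 = -2781870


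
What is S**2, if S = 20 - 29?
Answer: 81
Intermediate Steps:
S = -9
S**2 = (-9)**2 = 81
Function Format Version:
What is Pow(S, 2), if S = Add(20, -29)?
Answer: 81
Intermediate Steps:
S = -9
Pow(S, 2) = Pow(-9, 2) = 81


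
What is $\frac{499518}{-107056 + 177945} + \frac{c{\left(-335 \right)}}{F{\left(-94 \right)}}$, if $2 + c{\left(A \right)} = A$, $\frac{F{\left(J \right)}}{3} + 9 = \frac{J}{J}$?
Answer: $\frac{35878025}{1701336} \approx 21.088$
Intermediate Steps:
$F{\left(J \right)} = -24$ ($F{\left(J \right)} = -27 + 3 \frac{J}{J} = -27 + 3 \cdot 1 = -27 + 3 = -24$)
$c{\left(A \right)} = -2 + A$
$\frac{499518}{-107056 + 177945} + \frac{c{\left(-335 \right)}}{F{\left(-94 \right)}} = \frac{499518}{-107056 + 177945} + \frac{-2 - 335}{-24} = \frac{499518}{70889} - - \frac{337}{24} = 499518 \cdot \frac{1}{70889} + \frac{337}{24} = \frac{499518}{70889} + \frac{337}{24} = \frac{35878025}{1701336}$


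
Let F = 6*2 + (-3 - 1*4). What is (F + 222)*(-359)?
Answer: -81493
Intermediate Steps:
F = 5 (F = 12 + (-3 - 4) = 12 - 7 = 5)
(F + 222)*(-359) = (5 + 222)*(-359) = 227*(-359) = -81493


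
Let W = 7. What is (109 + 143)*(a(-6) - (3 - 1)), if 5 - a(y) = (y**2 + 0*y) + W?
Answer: -10080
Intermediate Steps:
a(y) = -2 - y**2 (a(y) = 5 - ((y**2 + 0*y) + 7) = 5 - ((y**2 + 0) + 7) = 5 - (y**2 + 7) = 5 - (7 + y**2) = 5 + (-7 - y**2) = -2 - y**2)
(109 + 143)*(a(-6) - (3 - 1)) = (109 + 143)*((-2 - 1*(-6)**2) - (3 - 1)) = 252*((-2 - 1*36) - 1*2) = 252*((-2 - 36) - 2) = 252*(-38 - 2) = 252*(-40) = -10080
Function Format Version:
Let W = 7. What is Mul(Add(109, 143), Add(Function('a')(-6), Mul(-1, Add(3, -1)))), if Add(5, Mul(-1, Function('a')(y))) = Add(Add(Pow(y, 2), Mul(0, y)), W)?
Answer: -10080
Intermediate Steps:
Function('a')(y) = Add(-2, Mul(-1, Pow(y, 2))) (Function('a')(y) = Add(5, Mul(-1, Add(Add(Pow(y, 2), Mul(0, y)), 7))) = Add(5, Mul(-1, Add(Add(Pow(y, 2), 0), 7))) = Add(5, Mul(-1, Add(Pow(y, 2), 7))) = Add(5, Mul(-1, Add(7, Pow(y, 2)))) = Add(5, Add(-7, Mul(-1, Pow(y, 2)))) = Add(-2, Mul(-1, Pow(y, 2))))
Mul(Add(109, 143), Add(Function('a')(-6), Mul(-1, Add(3, -1)))) = Mul(Add(109, 143), Add(Add(-2, Mul(-1, Pow(-6, 2))), Mul(-1, Add(3, -1)))) = Mul(252, Add(Add(-2, Mul(-1, 36)), Mul(-1, 2))) = Mul(252, Add(Add(-2, -36), -2)) = Mul(252, Add(-38, -2)) = Mul(252, -40) = -10080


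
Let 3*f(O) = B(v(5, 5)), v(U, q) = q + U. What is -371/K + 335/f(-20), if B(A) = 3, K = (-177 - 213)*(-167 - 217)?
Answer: 50169229/149760 ≈ 335.00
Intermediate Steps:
v(U, q) = U + q
K = 149760 (K = -390*(-384) = 149760)
f(O) = 1 (f(O) = (⅓)*3 = 1)
-371/K + 335/f(-20) = -371/149760 + 335/1 = -371*1/149760 + 335*1 = -371/149760 + 335 = 50169229/149760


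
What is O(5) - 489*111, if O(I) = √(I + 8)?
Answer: -54279 + √13 ≈ -54275.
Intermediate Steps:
O(I) = √(8 + I)
O(5) - 489*111 = √(8 + 5) - 489*111 = √13 - 54279 = -54279 + √13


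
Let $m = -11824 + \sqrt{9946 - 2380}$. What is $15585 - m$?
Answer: $27409 - \sqrt{7566} \approx 27322.0$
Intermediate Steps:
$m = -11824 + \sqrt{7566} \approx -11737.0$
$15585 - m = 15585 - \left(-11824 + \sqrt{7566}\right) = 15585 + \left(11824 - \sqrt{7566}\right) = 27409 - \sqrt{7566}$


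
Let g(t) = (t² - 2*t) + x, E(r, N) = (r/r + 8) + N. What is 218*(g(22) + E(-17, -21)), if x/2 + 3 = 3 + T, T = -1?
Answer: 92868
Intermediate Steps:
E(r, N) = 9 + N (E(r, N) = (1 + 8) + N = 9 + N)
x = -2 (x = -6 + 2*(3 - 1) = -6 + 2*2 = -6 + 4 = -2)
g(t) = -2 + t² - 2*t (g(t) = (t² - 2*t) - 2 = -2 + t² - 2*t)
218*(g(22) + E(-17, -21)) = 218*((-2 + 22² - 2*22) + (9 - 21)) = 218*((-2 + 484 - 44) - 12) = 218*(438 - 12) = 218*426 = 92868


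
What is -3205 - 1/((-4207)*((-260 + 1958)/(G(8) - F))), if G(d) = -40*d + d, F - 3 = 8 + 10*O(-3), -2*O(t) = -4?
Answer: -3270696139/1020498 ≈ -3205.0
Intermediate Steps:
O(t) = 2 (O(t) = -1/2*(-4) = 2)
F = 31 (F = 3 + (8 + 10*2) = 3 + (8 + 20) = 3 + 28 = 31)
G(d) = -39*d
-3205 - 1/((-4207)*((-260 + 1958)/(G(8) - F))) = -3205 - 1/((-4207)*((-260 + 1958)/(-39*8 - 1*31))) = -3205 - (-1)/(4207*(1698/(-312 - 31))) = -3205 - (-1)/(4207*(1698/(-343))) = -3205 - (-1)/(4207*(1698*(-1/343))) = -3205 - (-1)/(4207*(-1698/343)) = -3205 - (-1)*(-343)/(4207*1698) = -3205 - 1*49/1020498 = -3205 - 49/1020498 = -3270696139/1020498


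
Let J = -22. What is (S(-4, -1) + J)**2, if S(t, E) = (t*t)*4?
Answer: 1764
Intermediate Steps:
S(t, E) = 4*t**2 (S(t, E) = t**2*4 = 4*t**2)
(S(-4, -1) + J)**2 = (4*(-4)**2 - 22)**2 = (4*16 - 22)**2 = (64 - 22)**2 = 42**2 = 1764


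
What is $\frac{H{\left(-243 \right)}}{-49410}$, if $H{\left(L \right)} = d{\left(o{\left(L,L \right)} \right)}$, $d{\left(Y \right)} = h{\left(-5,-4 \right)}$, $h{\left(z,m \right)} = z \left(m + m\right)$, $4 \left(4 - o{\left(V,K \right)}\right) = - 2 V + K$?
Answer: $- \frac{4}{4941} \approx -0.00080955$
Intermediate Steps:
$o{\left(V,K \right)} = 4 + \frac{V}{2} - \frac{K}{4}$ ($o{\left(V,K \right)} = 4 - \frac{- 2 V + K}{4} = 4 - \frac{K - 2 V}{4} = 4 - \left(- \frac{V}{2} + \frac{K}{4}\right) = 4 + \frac{V}{2} - \frac{K}{4}$)
$h{\left(z,m \right)} = 2 m z$ ($h{\left(z,m \right)} = z 2 m = 2 m z$)
$d{\left(Y \right)} = 40$ ($d{\left(Y \right)} = 2 \left(-4\right) \left(-5\right) = 40$)
$H{\left(L \right)} = 40$
$\frac{H{\left(-243 \right)}}{-49410} = \frac{40}{-49410} = 40 \left(- \frac{1}{49410}\right) = - \frac{4}{4941}$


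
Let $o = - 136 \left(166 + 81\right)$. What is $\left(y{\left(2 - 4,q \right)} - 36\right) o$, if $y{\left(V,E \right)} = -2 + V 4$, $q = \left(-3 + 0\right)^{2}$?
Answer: $1545232$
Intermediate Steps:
$q = 9$ ($q = \left(-3\right)^{2} = 9$)
$y{\left(V,E \right)} = -2 + 4 V$
$o = -33592$ ($o = \left(-136\right) 247 = -33592$)
$\left(y{\left(2 - 4,q \right)} - 36\right) o = \left(\left(-2 + 4 \left(2 - 4\right)\right) - 36\right) \left(-33592\right) = \left(\left(-2 + 4 \left(-2\right)\right) - 36\right) \left(-33592\right) = \left(\left(-2 - 8\right) - 36\right) \left(-33592\right) = \left(-10 - 36\right) \left(-33592\right) = \left(-46\right) \left(-33592\right) = 1545232$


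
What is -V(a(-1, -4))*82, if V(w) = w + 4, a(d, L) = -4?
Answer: 0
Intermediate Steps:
V(w) = 4 + w
-V(a(-1, -4))*82 = -(4 - 4)*82 = -0*82 = -1*0 = 0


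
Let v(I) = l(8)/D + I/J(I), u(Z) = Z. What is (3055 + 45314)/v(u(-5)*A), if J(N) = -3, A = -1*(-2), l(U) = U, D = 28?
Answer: 1015749/76 ≈ 13365.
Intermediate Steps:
A = 2
v(I) = 2/7 - I/3 (v(I) = 8/28 + I/(-3) = 8*(1/28) + I*(-⅓) = 2/7 - I/3)
(3055 + 45314)/v(u(-5)*A) = (3055 + 45314)/(2/7 - (-5)*2/3) = 48369/(2/7 - ⅓*(-10)) = 48369/(2/7 + 10/3) = 48369/(76/21) = 48369*(21/76) = 1015749/76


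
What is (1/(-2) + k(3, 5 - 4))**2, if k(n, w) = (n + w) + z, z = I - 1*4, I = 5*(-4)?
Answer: 1681/4 ≈ 420.25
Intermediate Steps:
I = -20
z = -24 (z = -20 - 1*4 = -20 - 4 = -24)
k(n, w) = -24 + n + w (k(n, w) = (n + w) - 24 = -24 + n + w)
(1/(-2) + k(3, 5 - 4))**2 = (1/(-2) + (-24 + 3 + (5 - 4)))**2 = (-1/2 + (-24 + 3 + 1))**2 = (-1/2 - 20)**2 = (-41/2)**2 = 1681/4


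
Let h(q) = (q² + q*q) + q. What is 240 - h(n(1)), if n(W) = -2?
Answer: 234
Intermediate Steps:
h(q) = q + 2*q² (h(q) = (q² + q²) + q = 2*q² + q = q + 2*q²)
240 - h(n(1)) = 240 - (-2)*(1 + 2*(-2)) = 240 - (-2)*(1 - 4) = 240 - (-2)*(-3) = 240 - 1*6 = 240 - 6 = 234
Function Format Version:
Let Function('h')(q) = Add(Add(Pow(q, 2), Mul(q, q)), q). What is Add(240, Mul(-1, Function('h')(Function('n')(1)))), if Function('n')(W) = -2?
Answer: 234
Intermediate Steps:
Function('h')(q) = Add(q, Mul(2, Pow(q, 2))) (Function('h')(q) = Add(Add(Pow(q, 2), Pow(q, 2)), q) = Add(Mul(2, Pow(q, 2)), q) = Add(q, Mul(2, Pow(q, 2))))
Add(240, Mul(-1, Function('h')(Function('n')(1)))) = Add(240, Mul(-1, Mul(-2, Add(1, Mul(2, -2))))) = Add(240, Mul(-1, Mul(-2, Add(1, -4)))) = Add(240, Mul(-1, Mul(-2, -3))) = Add(240, Mul(-1, 6)) = Add(240, -6) = 234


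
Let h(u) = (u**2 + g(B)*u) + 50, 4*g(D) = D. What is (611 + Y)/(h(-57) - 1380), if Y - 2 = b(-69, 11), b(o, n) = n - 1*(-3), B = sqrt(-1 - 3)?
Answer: 13332/40813 + 198*I/40813 ≈ 0.32666 + 0.0048514*I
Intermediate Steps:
B = 2*I (B = sqrt(-4) = 2*I ≈ 2.0*I)
g(D) = D/4
b(o, n) = 3 + n (b(o, n) = n + 3 = 3 + n)
Y = 16 (Y = 2 + (3 + 11) = 2 + 14 = 16)
h(u) = 50 + u**2 + I*u/2 (h(u) = (u**2 + ((2*I)/4)*u) + 50 = (u**2 + (I/2)*u) + 50 = (u**2 + I*u/2) + 50 = 50 + u**2 + I*u/2)
(611 + Y)/(h(-57) - 1380) = (611 + 16)/((50 + (-57)**2 + (1/2)*I*(-57)) - 1380) = 627/((50 + 3249 - 57*I/2) - 1380) = 627/((3299 - 57*I/2) - 1380) = 627/(1919 - 57*I/2) = 627*(4*(1919 + 57*I/2)/14733493) = 132*(1919 + 57*I/2)/775447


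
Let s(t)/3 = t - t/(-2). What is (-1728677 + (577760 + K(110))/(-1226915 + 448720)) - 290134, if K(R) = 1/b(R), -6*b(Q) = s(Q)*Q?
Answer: -14257090025437874/7062119625 ≈ -2.0188e+6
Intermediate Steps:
s(t) = 9*t/2 (s(t) = 3*(t - t/(-2)) = 3*(t - t*(-1)/2) = 3*(t - (-1)*t/2) = 3*(t + t/2) = 3*(3*t/2) = 9*t/2)
b(Q) = -3*Q**2/4 (b(Q) = -9*Q/2*Q/6 = -3*Q**2/4)
K(R) = -4/(3*R**2) (K(R) = 1/(-3*R**2/4) = -4/(3*R**2))
(-1728677 + (577760 + K(110))/(-1226915 + 448720)) - 290134 = (-1728677 + (577760 - 4/3/110**2)/(-1226915 + 448720)) - 290134 = (-1728677 + (577760 - 4/3*1/12100)/(-778195)) - 290134 = (-1728677 + (577760 - 1/9075)*(-1/778195)) - 290134 = (-1728677 + (5243171999/9075)*(-1/778195)) - 290134 = (-1728677 - 5243171999/7062119625) - 290134 = -12208129010158124/7062119625 - 290134 = -14257090025437874/7062119625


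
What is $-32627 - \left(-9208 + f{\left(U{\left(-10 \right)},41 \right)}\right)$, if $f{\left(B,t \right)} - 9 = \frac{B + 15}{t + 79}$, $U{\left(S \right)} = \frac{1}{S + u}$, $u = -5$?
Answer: $- \frac{5271328}{225} \approx -23428.0$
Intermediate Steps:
$U{\left(S \right)} = \frac{1}{-5 + S}$ ($U{\left(S \right)} = \frac{1}{S - 5} = \frac{1}{-5 + S}$)
$f{\left(B,t \right)} = 9 + \frac{15 + B}{79 + t}$ ($f{\left(B,t \right)} = 9 + \frac{B + 15}{t + 79} = 9 + \frac{15 + B}{79 + t}$)
$-32627 - \left(-9208 + f{\left(U{\left(-10 \right)},41 \right)}\right) = -32627 - \left(-9208 + \frac{726 + \frac{1}{-5 - 10} + 9 \cdot 41}{79 + 41}\right) = -32627 - \left(-9208 + \frac{726 + \frac{1}{-15} + 369}{120}\right) = -32627 - \left(-9208 + \frac{726 - \frac{1}{15} + 369}{120}\right) = -32627 - \left(-9208 + \frac{1}{120} \cdot \frac{16424}{15}\right) = -32627 - \left(-9208 + \frac{2053}{225}\right) = -32627 - - \frac{2069747}{225} = -32627 + \frac{2069747}{225} = - \frac{5271328}{225}$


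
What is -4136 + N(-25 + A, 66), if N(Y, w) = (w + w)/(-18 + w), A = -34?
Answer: -16533/4 ≈ -4133.3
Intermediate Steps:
N(Y, w) = 2*w/(-18 + w) (N(Y, w) = (2*w)/(-18 + w) = 2*w/(-18 + w))
-4136 + N(-25 + A, 66) = -4136 + 2*66/(-18 + 66) = -4136 + 2*66/48 = -4136 + 2*66*(1/48) = -4136 + 11/4 = -16533/4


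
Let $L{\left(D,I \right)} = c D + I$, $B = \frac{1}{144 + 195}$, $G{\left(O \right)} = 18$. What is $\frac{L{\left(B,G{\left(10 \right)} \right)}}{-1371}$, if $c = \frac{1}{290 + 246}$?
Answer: $- \frac{3270673}{249116184} \approx -0.013129$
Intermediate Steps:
$c = \frac{1}{536} \approx 0.0018657$
$B = \frac{1}{339} \approx 0.0029499$
$L{\left(D,I \right)} = I + \frac{D}{536}$ ($L{\left(D,I \right)} = \frac{D}{536} + I = I + \frac{D}{536}$)
$\frac{L{\left(B,G{\left(10 \right)} \right)}}{-1371} = \frac{18 + \frac{1}{536} \cdot \frac{1}{339}}{-1371} = \left(18 + \frac{1}{181704}\right) \left(- \frac{1}{1371}\right) = \frac{3270673}{181704} \left(- \frac{1}{1371}\right) = - \frac{3270673}{249116184}$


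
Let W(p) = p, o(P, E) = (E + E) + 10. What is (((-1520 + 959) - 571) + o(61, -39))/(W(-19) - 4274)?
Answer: 400/1431 ≈ 0.27952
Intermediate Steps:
o(P, E) = 10 + 2*E (o(P, E) = 2*E + 10 = 10 + 2*E)
(((-1520 + 959) - 571) + o(61, -39))/(W(-19) - 4274) = (((-1520 + 959) - 571) + (10 + 2*(-39)))/(-19 - 4274) = ((-561 - 571) + (10 - 78))/(-4293) = (-1132 - 68)*(-1/4293) = -1200*(-1/4293) = 400/1431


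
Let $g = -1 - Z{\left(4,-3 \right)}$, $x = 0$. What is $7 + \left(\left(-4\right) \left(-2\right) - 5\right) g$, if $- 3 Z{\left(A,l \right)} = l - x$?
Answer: $1$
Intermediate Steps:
$Z{\left(A,l \right)} = - \frac{l}{3}$ ($Z{\left(A,l \right)} = - \frac{l - 0}{3} = - \frac{l + 0}{3} = - \frac{l}{3}$)
$g = -2$ ($g = -1 - \left(- \frac{1}{3}\right) \left(-3\right) = -1 - 1 = -2$)
$7 + \left(\left(-4\right) \left(-2\right) - 5\right) g = 7 + \left(\left(-4\right) \left(-2\right) - 5\right) \left(-2\right) = 7 + \left(8 - 5\right) \left(-2\right) = 7 + 3 \left(-2\right) = 7 - 6 = 1$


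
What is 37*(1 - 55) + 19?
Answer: -1979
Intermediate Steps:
37*(1 - 55) + 19 = 37*(-54) + 19 = -1998 + 19 = -1979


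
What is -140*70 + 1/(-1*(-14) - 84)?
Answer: -686001/70 ≈ -9800.0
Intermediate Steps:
-140*70 + 1/(-1*(-14) - 84) = -9800 + 1/(14 - 84) = -9800 + 1/(-70) = -9800 - 1/70 = -686001/70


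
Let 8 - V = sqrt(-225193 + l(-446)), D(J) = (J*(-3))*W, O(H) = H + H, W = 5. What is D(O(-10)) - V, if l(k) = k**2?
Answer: 292 + I*sqrt(26277) ≈ 292.0 + 162.1*I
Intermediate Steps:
O(H) = 2*H
D(J) = -15*J (D(J) = (J*(-3))*5 = -3*J*5 = -15*J)
V = 8 - I*sqrt(26277) (V = 8 - sqrt(-225193 + (-446)**2) = 8 - sqrt(-225193 + 198916) = 8 - sqrt(-26277) = 8 - I*sqrt(26277) ≈ 8.0 - 162.1*I)
D(O(-10)) - V = -30*(-10) - (8 - I*sqrt(26277)) = -15*(-20) + (-8 + I*sqrt(26277)) = 300 + (-8 + I*sqrt(26277)) = 292 + I*sqrt(26277)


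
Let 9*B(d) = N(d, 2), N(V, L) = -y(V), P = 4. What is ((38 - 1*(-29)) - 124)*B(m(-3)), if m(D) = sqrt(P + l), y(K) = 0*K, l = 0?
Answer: 0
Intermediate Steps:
y(K) = 0
N(V, L) = 0 (N(V, L) = -1*0 = 0)
m(D) = 2 (m(D) = sqrt(4 + 0) = sqrt(4) = 2)
B(d) = 0 (B(d) = (1/9)*0 = 0)
((38 - 1*(-29)) - 124)*B(m(-3)) = ((38 - 1*(-29)) - 124)*0 = ((38 + 29) - 124)*0 = (67 - 124)*0 = -57*0 = 0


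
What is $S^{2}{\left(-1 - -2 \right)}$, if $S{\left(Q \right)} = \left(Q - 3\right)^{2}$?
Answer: $16$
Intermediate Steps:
$S{\left(Q \right)} = \left(-3 + Q\right)^{2}$
$S^{2}{\left(-1 - -2 \right)} = \left(\left(-3 - -1\right)^{2}\right)^{2} = \left(\left(-3 + \left(-1 + 2\right)\right)^{2}\right)^{2} = \left(\left(-3 + 1\right)^{2}\right)^{2} = \left(\left(-2\right)^{2}\right)^{2} = 4^{2} = 16$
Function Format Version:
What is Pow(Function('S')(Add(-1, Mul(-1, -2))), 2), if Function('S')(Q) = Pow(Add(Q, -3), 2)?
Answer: 16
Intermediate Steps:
Function('S')(Q) = Pow(Add(-3, Q), 2)
Pow(Function('S')(Add(-1, Mul(-1, -2))), 2) = Pow(Pow(Add(-3, Add(-1, Mul(-1, -2))), 2), 2) = Pow(Pow(Add(-3, Add(-1, 2)), 2), 2) = Pow(Pow(Add(-3, 1), 2), 2) = Pow(Pow(-2, 2), 2) = Pow(4, 2) = 16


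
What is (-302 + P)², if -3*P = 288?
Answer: 158404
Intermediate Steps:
P = -96 (P = -⅓*288 = -96)
(-302 + P)² = (-302 - 96)² = (-398)² = 158404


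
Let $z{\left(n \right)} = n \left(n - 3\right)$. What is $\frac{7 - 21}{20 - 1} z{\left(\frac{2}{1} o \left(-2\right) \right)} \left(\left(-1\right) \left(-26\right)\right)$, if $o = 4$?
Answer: $-5824$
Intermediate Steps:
$z{\left(n \right)} = n \left(-3 + n\right)$
$\frac{7 - 21}{20 - 1} z{\left(\frac{2}{1} o \left(-2\right) \right)} \left(\left(-1\right) \left(-26\right)\right) = \frac{7 - 21}{20 - 1} \cdot \frac{2}{1} \cdot 4 \left(-2\right) \left(-3 + \frac{2}{1} \cdot 4 \left(-2\right)\right) \left(\left(-1\right) \left(-26\right)\right) = - \frac{14}{19} \cdot 2 \cdot 1 \cdot 4 \left(-2\right) \left(-3 + 2 \cdot 1 \cdot 4 \left(-2\right)\right) 26 = \left(-14\right) \frac{1}{19} \cdot 2 \cdot 4 \left(-2\right) \left(-3 + 2 \cdot 4 \left(-2\right)\right) 26 = - \frac{14 \cdot 8 \left(-2\right) \left(-3 + 8 \left(-2\right)\right)}{19} \cdot 26 = - \frac{14 \left(- 16 \left(-3 - 16\right)\right)}{19} \cdot 26 = - \frac{14 \left(\left(-16\right) \left(-19\right)\right)}{19} \cdot 26 = \left(- \frac{14}{19}\right) 304 \cdot 26 = \left(-224\right) 26 = -5824$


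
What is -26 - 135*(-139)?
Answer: 18739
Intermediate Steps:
-26 - 135*(-139) = -26 + 18765 = 18739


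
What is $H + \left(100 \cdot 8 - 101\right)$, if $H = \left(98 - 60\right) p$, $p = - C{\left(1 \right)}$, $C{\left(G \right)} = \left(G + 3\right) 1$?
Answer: $547$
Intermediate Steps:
$C{\left(G \right)} = 3 + G$ ($C{\left(G \right)} = \left(3 + G\right) 1 = 3 + G$)
$p = -4$ ($p = - (3 + 1) = \left(-1\right) 4 = -4$)
$H = -152$ ($H = \left(98 - 60\right) \left(-4\right) = 38 \left(-4\right) = -152$)
$H + \left(100 \cdot 8 - 101\right) = -152 + \left(100 \cdot 8 - 101\right) = -152 + \left(800 - 101\right) = -152 + 699 = 547$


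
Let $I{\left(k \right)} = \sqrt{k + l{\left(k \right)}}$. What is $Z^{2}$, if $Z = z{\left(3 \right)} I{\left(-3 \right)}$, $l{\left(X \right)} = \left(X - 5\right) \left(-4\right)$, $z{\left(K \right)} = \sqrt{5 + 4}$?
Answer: $261$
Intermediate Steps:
$z{\left(K \right)} = 3$ ($z{\left(K \right)} = \sqrt{9} = 3$)
$l{\left(X \right)} = 20 - 4 X$ ($l{\left(X \right)} = \left(-5 + X\right) \left(-4\right) = 20 - 4 X$)
$I{\left(k \right)} = \sqrt{20 - 3 k}$ ($I{\left(k \right)} = \sqrt{k - \left(-20 + 4 k\right)} = \sqrt{20 - 3 k}$)
$Z = 3 \sqrt{29}$ ($Z = 3 \sqrt{20 - -9} = 3 \sqrt{20 + 9} = 3 \sqrt{29} \approx 16.155$)
$Z^{2} = \left(3 \sqrt{29}\right)^{2} = 261$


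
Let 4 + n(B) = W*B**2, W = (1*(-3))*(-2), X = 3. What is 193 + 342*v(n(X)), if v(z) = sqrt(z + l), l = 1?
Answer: 193 + 342*sqrt(51) ≈ 2635.4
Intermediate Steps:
W = 6 (W = -3*(-2) = 6)
n(B) = -4 + 6*B**2
v(z) = sqrt(1 + z) (v(z) = sqrt(z + 1) = sqrt(1 + z))
193 + 342*v(n(X)) = 193 + 342*sqrt(1 + (-4 + 6*3**2)) = 193 + 342*sqrt(1 + (-4 + 6*9)) = 193 + 342*sqrt(1 + (-4 + 54)) = 193 + 342*sqrt(1 + 50) = 193 + 342*sqrt(51)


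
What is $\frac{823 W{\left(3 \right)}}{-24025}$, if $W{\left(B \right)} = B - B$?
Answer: $0$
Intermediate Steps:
$W{\left(B \right)} = 0$
$\frac{823 W{\left(3 \right)}}{-24025} = \frac{823 \cdot 0}{-24025} = 0 \left(- \frac{1}{24025}\right) = 0$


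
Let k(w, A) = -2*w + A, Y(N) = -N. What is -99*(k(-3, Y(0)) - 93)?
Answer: 8613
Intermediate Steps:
k(w, A) = A - 2*w
-99*(k(-3, Y(0)) - 93) = -99*((-1*0 - 2*(-3)) - 93) = -99*((0 + 6) - 93) = -99*(6 - 93) = -99*(-87) = 8613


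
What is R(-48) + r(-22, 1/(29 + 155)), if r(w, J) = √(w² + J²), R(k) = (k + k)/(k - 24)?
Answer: 4/3 + √16386305/184 ≈ 23.333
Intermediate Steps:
R(k) = 2*k/(-24 + k) (R(k) = (2*k)/(-24 + k) = 2*k/(-24 + k))
r(w, J) = √(J² + w²)
R(-48) + r(-22, 1/(29 + 155)) = 2*(-48)/(-24 - 48) + √((1/(29 + 155))² + (-22)²) = 2*(-48)/(-72) + √((1/184)² + 484) = 2*(-48)*(-1/72) + √((1/184)² + 484) = 4/3 + √(1/33856 + 484) = 4/3 + √(16386305/33856) = 4/3 + √16386305/184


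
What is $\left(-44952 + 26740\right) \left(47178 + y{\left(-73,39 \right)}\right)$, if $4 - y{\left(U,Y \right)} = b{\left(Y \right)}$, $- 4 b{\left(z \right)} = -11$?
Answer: $-859228501$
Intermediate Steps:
$b{\left(z \right)} = \frac{11}{4}$ ($b{\left(z \right)} = \left(- \frac{1}{4}\right) \left(-11\right) = \frac{11}{4}$)
$y{\left(U,Y \right)} = \frac{5}{4}$ ($y{\left(U,Y \right)} = 4 - \frac{11}{4} = \frac{5}{4}$)
$\left(-44952 + 26740\right) \left(47178 + y{\left(-73,39 \right)}\right) = \left(-44952 + 26740\right) \left(47178 + \frac{5}{4}\right) = \left(-18212\right) \frac{188717}{4} = -859228501$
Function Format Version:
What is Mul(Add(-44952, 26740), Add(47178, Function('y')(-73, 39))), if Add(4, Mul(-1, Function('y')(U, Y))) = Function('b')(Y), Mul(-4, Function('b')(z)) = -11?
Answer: -859228501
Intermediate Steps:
Function('b')(z) = Rational(11, 4) (Function('b')(z) = Mul(Rational(-1, 4), -11) = Rational(11, 4))
Function('y')(U, Y) = Rational(5, 4) (Function('y')(U, Y) = Add(4, Mul(-1, Rational(11, 4))) = Add(4, Rational(-11, 4)) = Rational(5, 4))
Mul(Add(-44952, 26740), Add(47178, Function('y')(-73, 39))) = Mul(Add(-44952, 26740), Add(47178, Rational(5, 4))) = Mul(-18212, Rational(188717, 4)) = -859228501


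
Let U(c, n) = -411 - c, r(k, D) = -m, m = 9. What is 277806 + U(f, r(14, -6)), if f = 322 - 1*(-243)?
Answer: 276830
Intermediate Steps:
f = 565 (f = 322 + 243 = 565)
r(k, D) = -9 (r(k, D) = -1*9 = -9)
277806 + U(f, r(14, -6)) = 277806 + (-411 - 1*565) = 277806 + (-411 - 565) = 277806 - 976 = 276830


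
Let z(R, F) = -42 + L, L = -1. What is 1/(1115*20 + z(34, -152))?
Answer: 1/22257 ≈ 4.4930e-5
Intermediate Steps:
z(R, F) = -43 (z(R, F) = -42 - 1 = -43)
1/(1115*20 + z(34, -152)) = 1/(1115*20 - 43) = 1/(22300 - 43) = 1/22257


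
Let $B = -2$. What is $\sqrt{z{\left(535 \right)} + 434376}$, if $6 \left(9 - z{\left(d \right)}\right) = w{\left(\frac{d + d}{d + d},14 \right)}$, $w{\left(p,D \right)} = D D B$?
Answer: $\frac{7 \sqrt{79797}}{3} \approx 659.13$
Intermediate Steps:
$w{\left(p,D \right)} = - 2 D^{2}$ ($w{\left(p,D \right)} = D D \left(-2\right) = D^{2} \left(-2\right) = - 2 D^{2}$)
$z{\left(d \right)} = \frac{223}{3}$ ($z{\left(d \right)} = 9 - \frac{\left(-2\right) 14^{2}}{6} = 9 - \frac{\left(-2\right) 196}{6} = 9 - - \frac{196}{3} = 9 + \frac{196}{3} = \frac{223}{3}$)
$\sqrt{z{\left(535 \right)} + 434376} = \sqrt{\frac{223}{3} + 434376} = \sqrt{\frac{1303351}{3}} = \frac{7 \sqrt{79797}}{3}$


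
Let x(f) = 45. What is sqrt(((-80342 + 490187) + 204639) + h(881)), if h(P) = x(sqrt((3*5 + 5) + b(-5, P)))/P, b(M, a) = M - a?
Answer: 3*sqrt(52993172841)/881 ≈ 783.89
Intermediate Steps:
h(P) = 45/P
sqrt(((-80342 + 490187) + 204639) + h(881)) = sqrt(((-80342 + 490187) + 204639) + 45/881) = sqrt((409845 + 204639) + 45*(1/881)) = sqrt(614484 + 45/881) = sqrt(541360449/881) = 3*sqrt(52993172841)/881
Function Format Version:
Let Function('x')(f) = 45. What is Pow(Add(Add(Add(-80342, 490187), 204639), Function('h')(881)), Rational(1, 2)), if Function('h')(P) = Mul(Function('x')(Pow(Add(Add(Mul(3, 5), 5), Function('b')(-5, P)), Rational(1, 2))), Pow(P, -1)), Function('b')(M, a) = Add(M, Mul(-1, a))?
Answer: Mul(Rational(3, 881), Pow(52993172841, Rational(1, 2))) ≈ 783.89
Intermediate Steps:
Function('h')(P) = Mul(45, Pow(P, -1))
Pow(Add(Add(Add(-80342, 490187), 204639), Function('h')(881)), Rational(1, 2)) = Pow(Add(Add(Add(-80342, 490187), 204639), Mul(45, Pow(881, -1))), Rational(1, 2)) = Pow(Add(Add(409845, 204639), Mul(45, Rational(1, 881))), Rational(1, 2)) = Pow(Add(614484, Rational(45, 881)), Rational(1, 2)) = Pow(Rational(541360449, 881), Rational(1, 2)) = Mul(Rational(3, 881), Pow(52993172841, Rational(1, 2)))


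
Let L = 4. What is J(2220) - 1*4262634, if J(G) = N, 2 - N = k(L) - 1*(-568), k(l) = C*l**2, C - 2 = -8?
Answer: -4263104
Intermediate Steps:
C = -6 (C = 2 - 8 = -6)
k(l) = -6*l**2
N = -470 (N = 2 - (-6*4**2 - 1*(-568)) = 2 - (-6*16 + 568) = 2 - (-96 + 568) = 2 - 1*472 = 2 - 472 = -470)
J(G) = -470
J(2220) - 1*4262634 = -470 - 1*4262634 = -470 - 4262634 = -4263104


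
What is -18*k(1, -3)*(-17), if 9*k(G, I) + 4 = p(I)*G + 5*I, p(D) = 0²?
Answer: -646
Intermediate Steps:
p(D) = 0
k(G, I) = -4/9 + 5*I/9 (k(G, I) = -4/9 + (0*G + 5*I)/9 = -4/9 + (0 + 5*I)/9 = -4/9 + (5*I)/9 = -4/9 + 5*I/9)
-18*k(1, -3)*(-17) = -18*(-4/9 + (5/9)*(-3))*(-17) = -18*(-4/9 - 5/3)*(-17) = -18*(-19/9)*(-17) = 38*(-17) = -646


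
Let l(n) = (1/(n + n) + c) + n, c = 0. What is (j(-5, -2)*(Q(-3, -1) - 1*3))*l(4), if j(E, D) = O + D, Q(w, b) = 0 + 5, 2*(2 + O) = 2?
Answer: -99/4 ≈ -24.750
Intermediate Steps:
O = -1 (O = -2 + (1/2)*2 = -2 + 1 = -1)
Q(w, b) = 5
j(E, D) = -1 + D
l(n) = n + 1/(2*n) (l(n) = (1/(n + n) + 0) + n = (1/(2*n) + 0) + n = 1/(2*n) + n = n + 1/(2*n))
(j(-5, -2)*(Q(-3, -1) - 1*3))*l(4) = ((-1 - 2)*(5 - 1*3))*(4 + (1/2)/4) = (-3*(5 - 3))*(4 + (1/2)*(1/4)) = (-3*2)*(4 + 1/8) = -6*33/8 = -99/4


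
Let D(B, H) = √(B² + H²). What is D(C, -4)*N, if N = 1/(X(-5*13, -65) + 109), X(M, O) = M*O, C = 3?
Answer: 5/4334 ≈ 0.0011537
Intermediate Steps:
N = 1/4334 (N = 1/(-5*13*(-65) + 109) = 1/(-65*(-65) + 109) = 1/(4225 + 109) = 1/4334 ≈ 0.00023073)
D(C, -4)*N = √(3² + (-4)²)*(1/4334) = √(9 + 16)*(1/4334) = √25*(1/4334) = 5*(1/4334) = 5/4334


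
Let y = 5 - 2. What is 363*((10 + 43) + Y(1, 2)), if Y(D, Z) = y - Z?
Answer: 19602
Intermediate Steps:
y = 3
Y(D, Z) = 3 - Z
363*((10 + 43) + Y(1, 2)) = 363*((10 + 43) + (3 - 1*2)) = 363*(53 + (3 - 2)) = 363*(53 + 1) = 363*54 = 19602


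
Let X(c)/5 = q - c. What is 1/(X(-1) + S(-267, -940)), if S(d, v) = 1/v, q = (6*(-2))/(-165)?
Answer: 10340/55449 ≈ 0.18648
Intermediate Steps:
q = 4/55 (q = -12*(-1/165) = 4/55 ≈ 0.072727)
X(c) = 4/11 - 5*c (X(c) = 5*(4/55 - c) = 4/11 - 5*c)
1/(X(-1) + S(-267, -940)) = 1/((4/11 - 5*(-1)) + 1/(-940)) = 1/((4/11 + 5) - 1/940) = 1/(59/11 - 1/940) = 1/(55449/10340) = 10340/55449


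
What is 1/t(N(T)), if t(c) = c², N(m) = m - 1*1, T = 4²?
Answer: 1/225 ≈ 0.0044444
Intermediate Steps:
T = 16
N(m) = -1 + m (N(m) = m - 1 = -1 + m)
1/t(N(T)) = 1/((-1 + 16)²) = 1/(15²) = 1/225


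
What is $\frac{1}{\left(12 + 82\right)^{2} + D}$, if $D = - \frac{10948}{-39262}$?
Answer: $\frac{19631}{173464990} \approx 0.00011317$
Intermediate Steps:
$D = \frac{5474}{19631}$ ($D = \left(-10948\right) \left(- \frac{1}{39262}\right) = \frac{5474}{19631} \approx 0.27884$)
$\frac{1}{\left(12 + 82\right)^{2} + D} = \frac{1}{\left(12 + 82\right)^{2} + \frac{5474}{19631}} = \frac{1}{94^{2} + \frac{5474}{19631}} = \frac{1}{8836 + \frac{5474}{19631}} = \frac{1}{\frac{173464990}{19631}} = \frac{19631}{173464990}$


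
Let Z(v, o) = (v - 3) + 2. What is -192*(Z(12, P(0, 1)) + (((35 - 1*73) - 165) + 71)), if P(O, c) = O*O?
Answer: 23232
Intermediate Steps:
P(O, c) = O²
Z(v, o) = -1 + v (Z(v, o) = (-3 + v) + 2 = -1 + v)
-192*(Z(12, P(0, 1)) + (((35 - 1*73) - 165) + 71)) = -192*((-1 + 12) + (((35 - 1*73) - 165) + 71)) = -192*(11 + (((35 - 73) - 165) + 71)) = -192*(11 + ((-38 - 165) + 71)) = -192*(11 + (-203 + 71)) = -192*(11 - 132) = -192*(-121) = 23232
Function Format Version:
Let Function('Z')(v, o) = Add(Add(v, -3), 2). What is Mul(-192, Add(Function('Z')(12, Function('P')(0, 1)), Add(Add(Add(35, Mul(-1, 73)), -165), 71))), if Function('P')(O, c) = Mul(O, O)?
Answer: 23232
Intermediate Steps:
Function('P')(O, c) = Pow(O, 2)
Function('Z')(v, o) = Add(-1, v) (Function('Z')(v, o) = Add(Add(-3, v), 2) = Add(-1, v))
Mul(-192, Add(Function('Z')(12, Function('P')(0, 1)), Add(Add(Add(35, Mul(-1, 73)), -165), 71))) = Mul(-192, Add(Add(-1, 12), Add(Add(Add(35, Mul(-1, 73)), -165), 71))) = Mul(-192, Add(11, Add(Add(Add(35, -73), -165), 71))) = Mul(-192, Add(11, Add(Add(-38, -165), 71))) = Mul(-192, Add(11, Add(-203, 71))) = Mul(-192, Add(11, -132)) = Mul(-192, -121) = 23232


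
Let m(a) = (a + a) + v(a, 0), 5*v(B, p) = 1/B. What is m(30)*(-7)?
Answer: -63007/150 ≈ -420.05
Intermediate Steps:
v(B, p) = 1/(5*B)
m(a) = 2*a + 1/(5*a) (m(a) = (a + a) + 1/(5*a) = 2*a + 1/(5*a))
m(30)*(-7) = (2*30 + (1/5)/30)*(-7) = (60 + (1/5)*(1/30))*(-7) = (60 + 1/150)*(-7) = (9001/150)*(-7) = -63007/150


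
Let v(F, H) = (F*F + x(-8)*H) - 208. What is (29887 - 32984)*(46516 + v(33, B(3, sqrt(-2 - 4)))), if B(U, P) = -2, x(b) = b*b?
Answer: -146392093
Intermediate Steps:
x(b) = b**2
v(F, H) = -208 + F**2 + 64*H (v(F, H) = (F*F + (-8)**2*H) - 208 = (F**2 + 64*H) - 208 = -208 + F**2 + 64*H)
(29887 - 32984)*(46516 + v(33, B(3, sqrt(-2 - 4)))) = (29887 - 32984)*(46516 + (-208 + 33**2 + 64*(-2))) = -3097*(46516 + (-208 + 1089 - 128)) = -3097*(46516 + 753) = -3097*47269 = -146392093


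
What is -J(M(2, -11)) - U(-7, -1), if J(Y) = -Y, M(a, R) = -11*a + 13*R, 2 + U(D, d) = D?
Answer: -156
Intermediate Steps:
U(D, d) = -2 + D
-J(M(2, -11)) - U(-7, -1) = -(-1)*(-11*2 + 13*(-11)) - (-2 - 7) = -(-1)*(-22 - 143) - 1*(-9) = -(-1)*(-165) + 9 = -1*165 + 9 = -165 + 9 = -156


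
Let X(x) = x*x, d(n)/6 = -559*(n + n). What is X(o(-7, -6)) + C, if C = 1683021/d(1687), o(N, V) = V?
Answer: 135235745/3772132 ≈ 35.851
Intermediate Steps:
d(n) = -6708*n (d(n) = 6*(-559*(n + n)) = 6*(-1118*n) = -6708*n)
X(x) = x²
C = -561007/3772132 (C = 1683021/((-6708*1687)) = 1683021/(-11316396) = 1683021*(-1/11316396) = -561007/3772132 ≈ -0.14872)
X(o(-7, -6)) + C = (-6)² - 561007/3772132 = 36 - 561007/3772132 = 135235745/3772132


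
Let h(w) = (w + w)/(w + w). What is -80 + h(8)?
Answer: -79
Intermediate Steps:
h(w) = 1 (h(w) = (2*w)/((2*w)) = (2*w)*(1/(2*w)) = 1)
-80 + h(8) = -80 + 1 = -79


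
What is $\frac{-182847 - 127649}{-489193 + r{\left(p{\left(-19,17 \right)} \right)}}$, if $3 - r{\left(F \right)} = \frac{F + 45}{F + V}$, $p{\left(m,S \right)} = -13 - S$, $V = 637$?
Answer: $\frac{188471072}{296938345} \approx 0.63471$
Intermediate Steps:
$r{\left(F \right)} = 3 - \frac{45 + F}{637 + F}$ ($r{\left(F \right)} = 3 - \frac{F + 45}{F + 637} = 3 - \frac{45 + F}{637 + F}$)
$\frac{-182847 - 127649}{-489193 + r{\left(p{\left(-19,17 \right)} \right)}} = \frac{-182847 - 127649}{-489193 + \frac{2 \left(933 - 30\right)}{637 - 30}} = - \frac{310496}{-489193 + \frac{2 \left(933 - 30\right)}{637 - 30}} = - \frac{310496}{-489193 + 2 \cdot \frac{1}{607} \cdot 903} = - \frac{310496}{-489193 + \frac{1806}{607}} = - \frac{310496}{- \frac{296938345}{607}} = \left(-310496\right) \left(- \frac{607}{296938345}\right) = \frac{188471072}{296938345}$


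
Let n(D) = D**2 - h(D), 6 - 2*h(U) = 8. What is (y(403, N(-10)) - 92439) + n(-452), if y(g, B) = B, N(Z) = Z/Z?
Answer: 111867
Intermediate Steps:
h(U) = -1 (h(U) = 3 - 1/2*8 = 3 - 4 = -1)
N(Z) = 1
n(D) = 1 + D**2 (n(D) = D**2 - 1*(-1) = D**2 + 1 = 1 + D**2)
(y(403, N(-10)) - 92439) + n(-452) = (1 - 92439) + (1 + (-452)**2) = -92438 + (1 + 204304) = -92438 + 204305 = 111867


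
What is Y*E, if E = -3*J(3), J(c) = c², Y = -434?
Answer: 11718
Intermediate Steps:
E = -27 (E = -3*3² = -3*9 = -27)
Y*E = -434*(-27) = 11718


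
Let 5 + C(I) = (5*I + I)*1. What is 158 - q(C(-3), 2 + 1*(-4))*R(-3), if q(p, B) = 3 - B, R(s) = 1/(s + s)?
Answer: 953/6 ≈ 158.83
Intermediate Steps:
R(s) = 1/(2*s)
C(I) = -5 + 6*I (C(I) = -5 + (5*I + I)*1 = -5 + (6*I)*1 = -5 + 6*I)
158 - q(C(-3), 2 + 1*(-4))*R(-3) = 158 - (3 - (2 + 1*(-4)))*(1/2)/(-3) = 158 - (3 - (2 - 4))*(1/2)*(-1/3) = 158 - (3 - 1*(-2))*(-1)/6 = 158 - (3 + 2)*(-1)/6 = 158 - 5*(-1)/6 = 158 - 1*(-5/6) = 158 + 5/6 = 953/6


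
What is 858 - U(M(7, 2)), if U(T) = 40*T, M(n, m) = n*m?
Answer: 298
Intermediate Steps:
M(n, m) = m*n
858 - U(M(7, 2)) = 858 - 40*2*7 = 858 - 40*14 = 858 - 1*560 = 858 - 560 = 298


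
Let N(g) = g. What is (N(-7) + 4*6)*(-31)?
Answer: -527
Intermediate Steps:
(N(-7) + 4*6)*(-31) = (-7 + 4*6)*(-31) = (-7 + 24)*(-31) = 17*(-31) = -527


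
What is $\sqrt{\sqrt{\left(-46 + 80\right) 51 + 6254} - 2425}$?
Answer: $\sqrt{-2425 + 2 \sqrt{1997}} \approx 48.328 i$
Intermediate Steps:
$\sqrt{\sqrt{\left(-46 + 80\right) 51 + 6254} - 2425} = \sqrt{\sqrt{34 \cdot 51 + 6254} - 2425} = \sqrt{\sqrt{1734 + 6254} - 2425} = \sqrt{\sqrt{7988} - 2425} = \sqrt{2 \sqrt{1997} - 2425} = \sqrt{-2425 + 2 \sqrt{1997}}$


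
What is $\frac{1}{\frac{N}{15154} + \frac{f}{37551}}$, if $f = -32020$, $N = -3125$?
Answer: $- \frac{569047854}{602577955} \approx -0.94436$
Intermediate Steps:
$\frac{1}{\frac{N}{15154} + \frac{f}{37551}} = \frac{1}{- \frac{3125}{15154} - \frac{32020}{37551}} = \frac{1}{- \frac{602577955}{569047854}} = - \frac{569047854}{602577955}$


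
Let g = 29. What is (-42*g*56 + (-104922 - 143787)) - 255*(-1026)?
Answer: -55287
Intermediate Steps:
(-42*g*56 + (-104922 - 143787)) - 255*(-1026) = (-42*29*56 + (-104922 - 143787)) - 255*(-1026) = (-1218*56 - 248709) + 261630 = (-68208 - 248709) + 261630 = -316917 + 261630 = -55287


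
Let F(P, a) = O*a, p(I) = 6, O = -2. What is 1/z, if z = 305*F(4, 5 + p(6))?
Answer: -1/6710 ≈ -0.00014903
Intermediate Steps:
F(P, a) = -2*a
z = -6710 (z = 305*(-2*(5 + 6)) = 305*(-2*11) = 305*(-22) = -6710)
1/z = 1/(-6710) = -1/6710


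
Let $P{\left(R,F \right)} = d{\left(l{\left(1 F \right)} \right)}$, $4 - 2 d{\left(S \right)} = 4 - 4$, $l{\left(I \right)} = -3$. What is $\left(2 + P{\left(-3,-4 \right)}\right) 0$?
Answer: $0$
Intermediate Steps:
$d{\left(S \right)} = 2$ ($d{\left(S \right)} = 2 - \frac{4 - 4}{2} = 2 - 0 = 2 + 0 = 2$)
$P{\left(R,F \right)} = 2$
$\left(2 + P{\left(-3,-4 \right)}\right) 0 = \left(2 + 2\right) 0 = 4 \cdot 0 = 0$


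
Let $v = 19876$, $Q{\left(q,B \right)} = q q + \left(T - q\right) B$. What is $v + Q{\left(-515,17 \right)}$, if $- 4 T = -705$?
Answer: $\frac{1187409}{4} \approx 2.9685 \cdot 10^{5}$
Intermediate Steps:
$T = \frac{705}{4}$ ($T = \left(- \frac{1}{4}\right) \left(-705\right) = \frac{705}{4} \approx 176.25$)
$Q{\left(q,B \right)} = q^{2} + B \left(\frac{705}{4} - q\right)$ ($Q{\left(q,B \right)} = q q + \left(\frac{705}{4} - q\right) B = q^{2} + B \left(\frac{705}{4} - q\right)$)
$v + Q{\left(-515,17 \right)} = 19876 + \left(\left(-515\right)^{2} + \frac{705}{4} \cdot 17 - 17 \left(-515\right)\right) = 19876 + \left(265225 + \frac{11985}{4} + 8755\right) = 19876 + \frac{1107905}{4} = \frac{1187409}{4}$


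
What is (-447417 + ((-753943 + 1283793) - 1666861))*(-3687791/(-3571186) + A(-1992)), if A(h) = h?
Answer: 5632732423582294/1785593 ≈ 3.1545e+9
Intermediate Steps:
(-447417 + ((-753943 + 1283793) - 1666861))*(-3687791/(-3571186) + A(-1992)) = (-447417 + ((-753943 + 1283793) - 1666861))*(-3687791/(-3571186) - 1992) = (-447417 + (529850 - 1666861))*(-3687791*(-1/3571186) - 1992) = (-447417 - 1137011)*(3687791/3571186 - 1992) = -1584428*(-7110114721/3571186) = 5632732423582294/1785593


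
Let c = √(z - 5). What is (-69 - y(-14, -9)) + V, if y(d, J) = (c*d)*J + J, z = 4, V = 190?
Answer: 130 - 126*I ≈ 130.0 - 126.0*I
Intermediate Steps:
c = I (c = √(4 - 5) = √(-1) = I ≈ 1.0*I)
y(d, J) = J + I*J*d (y(d, J) = (I*d)*J + J = I*J*d + J = J + I*J*d)
(-69 - y(-14, -9)) + V = (-69 - (-9)*(1 + I*(-14))) + 190 = (-69 - (-9)*(1 - 14*I)) + 190 = (-69 - (-9 + 126*I)) + 190 = (-69 + (9 - 126*I)) + 190 = (-60 - 126*I) + 190 = 130 - 126*I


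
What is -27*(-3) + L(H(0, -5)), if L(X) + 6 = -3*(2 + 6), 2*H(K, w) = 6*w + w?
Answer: 51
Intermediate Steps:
H(K, w) = 7*w/2 (H(K, w) = (6*w + w)/2 = (7*w)/2 = 7*w/2)
L(X) = -30 (L(X) = -6 - 3*(2 + 6) = -6 - 3*8 = -6 - 24 = -30)
-27*(-3) + L(H(0, -5)) = -27*(-3) - 30 = 81 - 30 = 51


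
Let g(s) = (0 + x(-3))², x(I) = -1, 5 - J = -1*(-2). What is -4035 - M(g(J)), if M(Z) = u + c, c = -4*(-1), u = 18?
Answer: -4057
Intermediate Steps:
J = 3 (J = 5 - (-1)*(-2) = 5 - 1*2 = 5 - 2 = 3)
c = 4
g(s) = 1 (g(s) = (0 - 1)² = (-1)² = 1)
M(Z) = 22 (M(Z) = 18 + 4 = 22)
-4035 - M(g(J)) = -4035 - 1*22 = -4035 - 22 = -4057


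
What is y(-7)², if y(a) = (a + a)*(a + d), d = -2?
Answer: 15876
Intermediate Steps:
y(a) = 2*a*(-2 + a) (y(a) = (a + a)*(a - 2) = (2*a)*(-2 + a) = 2*a*(-2 + a))
y(-7)² = (2*(-7)*(-2 - 7))² = (2*(-7)*(-9))² = 126² = 15876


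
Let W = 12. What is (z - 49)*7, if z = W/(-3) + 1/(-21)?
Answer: -1114/3 ≈ -371.33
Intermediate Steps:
z = -85/21 (z = 12/(-3) + 1/(-21) = 12*(-⅓) + 1*(-1/21) = -4 - 1/21 = -85/21 ≈ -4.0476)
(z - 49)*7 = (-85/21 - 49)*7 = -1114/21*7 = -1114/3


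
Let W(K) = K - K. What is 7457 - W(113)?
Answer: 7457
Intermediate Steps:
W(K) = 0
7457 - W(113) = 7457 - 1*0 = 7457 + 0 = 7457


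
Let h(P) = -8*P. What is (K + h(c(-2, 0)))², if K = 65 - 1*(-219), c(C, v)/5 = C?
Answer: 132496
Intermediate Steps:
c(C, v) = 5*C
K = 284 (K = 65 + 219 = 284)
(K + h(c(-2, 0)))² = (284 - 40*(-2))² = (284 - 8*(-10))² = (284 + 80)² = 364² = 132496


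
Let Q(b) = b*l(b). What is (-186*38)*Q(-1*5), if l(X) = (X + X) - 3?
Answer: -459420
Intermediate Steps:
l(X) = -3 + 2*X (l(X) = 2*X - 3 = -3 + 2*X)
Q(b) = b*(-3 + 2*b)
(-186*38)*Q(-1*5) = (-186*38)*((-1*5)*(-3 + 2*(-1*5))) = -(-35340)*(-3 + 2*(-5)) = -(-35340)*(-3 - 10) = -(-35340)*(-13) = -7068*65 = -459420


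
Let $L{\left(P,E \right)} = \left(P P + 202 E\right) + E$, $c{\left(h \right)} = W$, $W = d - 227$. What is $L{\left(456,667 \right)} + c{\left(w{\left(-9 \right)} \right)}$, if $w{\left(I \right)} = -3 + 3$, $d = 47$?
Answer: $343157$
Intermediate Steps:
$W = -180$ ($W = 47 - 227 = -180$)
$w{\left(I \right)} = 0$
$c{\left(h \right)} = -180$
$L{\left(P,E \right)} = P^{2} + 203 E$ ($L{\left(P,E \right)} = \left(P^{2} + 202 E\right) + E = P^{2} + 203 E$)
$L{\left(456,667 \right)} + c{\left(w{\left(-9 \right)} \right)} = \left(456^{2} + 203 \cdot 667\right) - 180 = \left(207936 + 135401\right) - 180 = 343337 - 180 = 343157$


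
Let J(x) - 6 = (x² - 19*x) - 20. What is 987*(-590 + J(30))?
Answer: -270438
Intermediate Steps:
J(x) = -14 + x² - 19*x (J(x) = 6 + ((x² - 19*x) - 20) = 6 + (-20 + x² - 19*x) = -14 + x² - 19*x)
987*(-590 + J(30)) = 987*(-590 + (-14 + 30² - 19*30)) = 987*(-590 + (-14 + 900 - 570)) = 987*(-590 + 316) = 987*(-274) = -270438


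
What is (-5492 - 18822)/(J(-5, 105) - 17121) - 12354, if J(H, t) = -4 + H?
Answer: -105799853/8565 ≈ -12353.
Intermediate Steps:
(-5492 - 18822)/(J(-5, 105) - 17121) - 12354 = (-5492 - 18822)/((-4 - 5) - 17121) - 12354 = -24314/(-9 - 17121) - 12354 = -24314/(-17130) - 12354 = -24314*(-1/17130) - 12354 = 12157/8565 - 12354 = -105799853/8565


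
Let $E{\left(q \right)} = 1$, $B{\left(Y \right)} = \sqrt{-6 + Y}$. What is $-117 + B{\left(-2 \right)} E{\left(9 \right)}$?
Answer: $-117 + 2 i \sqrt{2} \approx -117.0 + 2.8284 i$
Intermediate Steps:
$-117 + B{\left(-2 \right)} E{\left(9 \right)} = -117 + \sqrt{-6 - 2} \cdot 1 = -117 + \sqrt{-8} \cdot 1 = -117 + 2 i \sqrt{2} \cdot 1 = -117 + 2 i \sqrt{2}$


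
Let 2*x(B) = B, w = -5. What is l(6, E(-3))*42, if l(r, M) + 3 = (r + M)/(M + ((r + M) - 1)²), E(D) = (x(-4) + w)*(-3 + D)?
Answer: -281610/2251 ≈ -125.10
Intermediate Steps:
x(B) = B/2
E(D) = 21 - 7*D (E(D) = ((½)*(-4) - 5)*(-3 + D) = (-2 - 5)*(-3 + D) = -7*(-3 + D) = 21 - 7*D)
l(r, M) = -3 + (M + r)/(M + (-1 + M + r)²) (l(r, M) = -3 + (r + M)/(M + ((r + M) - 1)²) = -3 + (M + r)/(M + ((M + r) - 1)²) = -3 + (M + r)/(M + (-1 + M + r)²))
l(6, E(-3))*42 = ((6 - 3*(-1 + (21 - 7*(-3)) + 6)² - 2*(21 - 7*(-3)))/((21 - 7*(-3)) + (-1 + (21 - 7*(-3)) + 6)²))*42 = ((6 - 3*(-1 + (21 + 21) + 6)² - 2*(21 + 21))/((21 + 21) + (-1 + (21 + 21) + 6)²))*42 = ((6 - 3*(-1 + 42 + 6)² - 2*42)/(42 + (-1 + 42 + 6)²))*42 = ((6 - 3*47² - 84)/(42 + 47²))*42 = ((6 - 3*2209 - 84)/(42 + 2209))*42 = ((6 - 6627 - 84)/2251)*42 = ((1/2251)*(-6705))*42 = -6705/2251*42 = -281610/2251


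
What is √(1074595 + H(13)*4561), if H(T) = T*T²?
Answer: 2*√2773778 ≈ 3330.9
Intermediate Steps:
H(T) = T³
√(1074595 + H(13)*4561) = √(1074595 + 13³*4561) = √(1074595 + 2197*4561) = √(1074595 + 10020517) = √11095112 = 2*√2773778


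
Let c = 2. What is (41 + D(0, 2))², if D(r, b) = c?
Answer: 1849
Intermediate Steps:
D(r, b) = 2
(41 + D(0, 2))² = (41 + 2)² = 43² = 1849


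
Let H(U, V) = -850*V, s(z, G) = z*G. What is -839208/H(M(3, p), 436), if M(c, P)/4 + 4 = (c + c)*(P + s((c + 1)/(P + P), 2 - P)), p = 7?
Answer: 104901/46325 ≈ 2.2645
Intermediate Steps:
s(z, G) = G*z
M(c, P) = -16 + 8*c*(P + (1 + c)*(2 - P)/(2*P)) (M(c, P) = -16 + 4*((c + c)*(P + (2 - P)*((c + 1)/(P + P)))) = -16 + 4*((2*c)*(P + (2 - P)*((1 + c)/((2*P))))) = -16 + 4*((2*c)*(P + (2 - P)*((1 + c)*(1/(2*P))))) = -16 + 4*((2*c)*(P + (2 - P)*((1 + c)/(2*P)))) = -16 + 4*((2*c)*(P + (1 + c)*(2 - P)/(2*P))) = -16 + 4*(2*c*(P + (1 + c)*(2 - P)/(2*P))) = -16 + 8*c*(P + (1 + c)*(2 - P)/(2*P)))
-839208/H(M(3, p), 436) = -839208/((-850*436)) = -839208/(-370600) = -839208*(-1/370600) = 104901/46325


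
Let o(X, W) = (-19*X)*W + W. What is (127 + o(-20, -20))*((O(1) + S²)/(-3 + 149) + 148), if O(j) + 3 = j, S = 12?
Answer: -81486375/73 ≈ -1.1163e+6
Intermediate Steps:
O(j) = -3 + j
o(X, W) = W - 19*W*X (o(X, W) = -19*W*X + W = W - 19*W*X)
(127 + o(-20, -20))*((O(1) + S²)/(-3 + 149) + 148) = (127 - 20*(1 - 19*(-20)))*(((-3 + 1) + 12²)/(-3 + 149) + 148) = (127 - 20*(1 + 380))*((-2 + 144)/146 + 148) = (127 - 20*381)*(142*(1/146) + 148) = (127 - 7620)*(71/73 + 148) = -7493*10875/73 = -81486375/73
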